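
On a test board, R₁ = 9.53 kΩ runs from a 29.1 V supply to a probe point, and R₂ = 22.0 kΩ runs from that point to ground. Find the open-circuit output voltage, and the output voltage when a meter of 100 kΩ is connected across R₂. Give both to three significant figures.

Open-circuit: V = 29.1 × 22.0/(9.53 + 22.0) = 20.3 V.
With the load, R₂ becomes R₂‖R_L = 18.03 kΩ, so V = 29.1 × 18.03/27.56 = 19.0 V.

Unloaded: 20.3 V; loaded: 19.0 V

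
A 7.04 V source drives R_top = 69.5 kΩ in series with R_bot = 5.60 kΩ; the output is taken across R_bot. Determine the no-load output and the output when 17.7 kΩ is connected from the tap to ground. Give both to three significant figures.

Open-circuit: V = 7.04 × 5.60/(69.5 + 5.60) = 0.525 V.
With the load, R_bot becomes R_bot‖R_L = 4.254 kΩ, so V = 7.04 × 4.254/73.75 = 0.406 V.

Unloaded: 0.525 V; loaded: 0.406 V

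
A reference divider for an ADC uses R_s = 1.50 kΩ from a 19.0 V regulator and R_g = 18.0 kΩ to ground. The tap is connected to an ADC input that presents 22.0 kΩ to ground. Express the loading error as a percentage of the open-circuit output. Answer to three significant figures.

5.92 %

The divider's output (Thévenin) resistance is R_s‖R_g = 1.385 kΩ.
Fractional drop under load = R_th/(R_th + R_L) = 1.385 / (1.385 + 22.0) = 0.05921.
So the output falls by 5.92 %.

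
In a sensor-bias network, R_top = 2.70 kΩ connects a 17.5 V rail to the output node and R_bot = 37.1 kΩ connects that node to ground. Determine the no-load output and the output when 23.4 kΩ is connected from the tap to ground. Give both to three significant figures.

Open-circuit: V = 17.5 × 37.1/(2.70 + 37.1) = 16.3 V.
With the load, R_bot becomes R_bot‖R_L = 14.35 kΩ, so V = 17.5 × 14.35/17.05 = 14.7 V.

Unloaded: 16.3 V; loaded: 14.7 V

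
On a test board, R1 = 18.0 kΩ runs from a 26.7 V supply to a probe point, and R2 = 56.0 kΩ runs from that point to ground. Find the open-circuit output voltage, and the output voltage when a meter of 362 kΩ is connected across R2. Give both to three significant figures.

Open-circuit: V = 26.7 × 56.0/(18.0 + 56.0) = 20.2 V.
With the load, R2 becomes R2‖R_L = 48.50 kΩ, so V = 26.7 × 48.50/66.50 = 19.5 V.

Unloaded: 20.2 V; loaded: 19.5 V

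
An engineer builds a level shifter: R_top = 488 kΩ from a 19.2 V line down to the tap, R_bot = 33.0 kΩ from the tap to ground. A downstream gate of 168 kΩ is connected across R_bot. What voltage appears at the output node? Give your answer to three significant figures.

V_out ≈ 1.03 V

The load sits in parallel with R_bot: R_bot‖R_L = (33.0 × 168) / (33.0 + 168) = 27.58 kΩ.
V_out = 19.2 × 27.58 / (488 + 27.58) = 19.2 × 27.58/515.6 = 1.03 V.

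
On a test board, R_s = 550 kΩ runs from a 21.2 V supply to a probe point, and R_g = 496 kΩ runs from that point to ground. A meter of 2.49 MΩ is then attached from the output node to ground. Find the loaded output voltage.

V_out ≈ 9.10 V

The load sits in parallel with R_g: R_g‖R_L = (496 × 2490) / (496 + 2490) = 413.6 kΩ.
V_out = 21.2 × 413.6 / (550 + 413.6) = 21.2 × 413.6/963.6 = 9.10 V.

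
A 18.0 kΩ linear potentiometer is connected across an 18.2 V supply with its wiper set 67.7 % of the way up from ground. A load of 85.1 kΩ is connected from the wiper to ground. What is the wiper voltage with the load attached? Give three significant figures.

V ≈ 11.8 V

The wiper splits the pot into (1−α)R = 5.814 kΩ above and αR = 12.19 kΩ below.
Lower section ‖ load = 10.66 kΩ.
V_wiper = 18.2 × 10.66/(5.814 + 10.66) = 11.8 V.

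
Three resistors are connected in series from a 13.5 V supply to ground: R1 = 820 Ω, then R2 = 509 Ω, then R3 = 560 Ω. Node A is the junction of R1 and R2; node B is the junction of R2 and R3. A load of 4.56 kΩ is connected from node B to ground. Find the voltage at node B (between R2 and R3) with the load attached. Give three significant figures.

At node B, R3 is in parallel with the load: R3‖R_L = 498.8 Ω.
Below node A the resistance is R2 + (R3‖R_L) = 1008 Ω, so V_A = 13.5 × 1008/1828 = 7.443 V.
Then V_B = V_A × (R3‖R_L)/(R2 + R3‖R_L) = 7.443 × 498.8/1008 = 3.68 V.

V ≈ 3.68 V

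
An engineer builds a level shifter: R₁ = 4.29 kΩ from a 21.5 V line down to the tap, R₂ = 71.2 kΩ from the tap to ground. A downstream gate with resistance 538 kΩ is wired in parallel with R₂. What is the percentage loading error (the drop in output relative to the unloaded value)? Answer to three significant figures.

0.746 %

The divider's output (Thévenin) resistance is R₁‖R₂ = 4.046 kΩ.
Fractional drop under load = R_th/(R_th + R_L) = 4.046 / (4.046 + 538) = 0.007465.
So the output falls by 0.746 %.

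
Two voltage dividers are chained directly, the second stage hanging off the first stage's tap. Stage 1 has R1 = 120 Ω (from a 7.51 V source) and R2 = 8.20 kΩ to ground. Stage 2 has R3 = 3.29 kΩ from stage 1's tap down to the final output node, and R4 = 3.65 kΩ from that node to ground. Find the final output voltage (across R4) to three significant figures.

Stage 2 presents R3+R4 = 6940 Ω as a load on stage 1's tap.
Stage 1's lower leg becomes R2‖(R3+R4) = 3759 Ω, so V_mid = 7.51 × 3759/3879 = 7.278 V.
Stage 2 is itself unloaded: V_out = V_mid × R4/(R3+R4) = 7.278 × 3650/6940 = 3.83 V.

V_out ≈ 3.83 V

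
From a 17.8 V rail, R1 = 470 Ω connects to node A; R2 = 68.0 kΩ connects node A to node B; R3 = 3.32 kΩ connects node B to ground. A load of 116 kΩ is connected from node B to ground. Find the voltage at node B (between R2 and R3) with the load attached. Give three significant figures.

V ≈ 0.801 V

At node B, R3 is in parallel with the load: R3‖R_L = 3228 Ω.
Below node A the resistance is R2 + (R3‖R_L) = 71230 Ω, so V_A = 17.8 × 71230/71700 = 17.68 V.
Then V_B = V_A × (R3‖R_L)/(R2 + R3‖R_L) = 17.68 × 3228/71230 = 0.801 V.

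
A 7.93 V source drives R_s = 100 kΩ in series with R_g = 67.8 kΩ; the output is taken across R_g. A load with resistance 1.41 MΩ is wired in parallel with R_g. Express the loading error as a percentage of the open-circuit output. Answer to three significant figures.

The divider's output (Thévenin) resistance is R_s‖R_g = 40.41 kΩ.
Fractional drop under load = R_th/(R_th + R_L) = 40.41 / (40.41 + 1410) = 0.02786.
So the output falls by 2.79 %.

2.79 %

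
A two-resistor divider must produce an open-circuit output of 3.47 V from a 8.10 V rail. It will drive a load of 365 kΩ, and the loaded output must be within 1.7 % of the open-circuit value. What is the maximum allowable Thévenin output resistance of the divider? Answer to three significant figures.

R_th ≤ 6.31 kΩ

Loading drop = R_th/(R_th + R_L) ≤ 0.0170, so R_th ≤ R_L · ε/(1−ε) = 365 kΩ × 0.0170/0.9830 = 6.31 kΩ.
(Any R1, R2 with R2/(R1+R2) = 0.428 and R1‖R2 ≤ 6.31 kΩ will meet the spec.)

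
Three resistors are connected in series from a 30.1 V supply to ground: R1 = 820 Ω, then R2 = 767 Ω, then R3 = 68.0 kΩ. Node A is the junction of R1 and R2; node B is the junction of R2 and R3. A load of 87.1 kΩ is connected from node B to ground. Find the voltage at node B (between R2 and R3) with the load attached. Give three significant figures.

At node B, R3 is in parallel with the load: R3‖R_L = 38190 Ω.
Below node A the resistance is R2 + (R3‖R_L) = 38950 Ω, so V_A = 30.1 × 38950/39770 = 29.48 V.
Then V_B = V_A × (R3‖R_L)/(R2 + R3‖R_L) = 29.48 × 38190/38950 = 28.9 V.

V ≈ 28.9 V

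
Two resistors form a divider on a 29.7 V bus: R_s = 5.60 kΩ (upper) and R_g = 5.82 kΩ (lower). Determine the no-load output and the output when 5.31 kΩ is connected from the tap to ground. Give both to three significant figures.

Unloaded: 15.1 V; loaded: 9.84 V

Open-circuit: V = 29.7 × 5.82/(5.60 + 5.82) = 15.1 V.
With the load, R_g becomes R_g‖R_L = 2.777 kΩ, so V = 29.7 × 2.777/8.377 = 9.84 V.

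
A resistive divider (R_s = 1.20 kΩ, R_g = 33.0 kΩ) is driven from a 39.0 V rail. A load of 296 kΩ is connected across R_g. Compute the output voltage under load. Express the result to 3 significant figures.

The load sits in parallel with R_g: R_g‖R_L = (33.0 × 296) / (33.0 + 296) = 29.69 kΩ.
V_out = 39.0 × 29.69 / (1.20 + 29.69) = 39.0 × 29.69/30.89 = 37.5 V.

V_out ≈ 37.5 V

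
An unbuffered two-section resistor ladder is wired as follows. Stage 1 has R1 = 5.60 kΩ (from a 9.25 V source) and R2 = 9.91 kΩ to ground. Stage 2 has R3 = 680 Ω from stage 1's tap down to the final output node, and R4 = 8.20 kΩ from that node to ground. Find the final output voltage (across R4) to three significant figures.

V_out ≈ 3.89 V

Stage 2 presents R3+R4 = 8880 Ω as a load on stage 1's tap.
Stage 1's lower leg becomes R2‖(R3+R4) = 4683 Ω, so V_mid = 9.25 × 4683/10280 = 4.213 V.
Stage 2 is itself unloaded: V_out = V_mid × R4/(R3+R4) = 4.213 × 8200/8880 = 3.89 V.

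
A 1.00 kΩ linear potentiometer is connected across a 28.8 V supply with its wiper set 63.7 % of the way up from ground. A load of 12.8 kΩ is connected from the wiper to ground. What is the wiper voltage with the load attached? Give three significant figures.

The wiper splits the pot into (1−α)R = 363.0 Ω above and αR = 637.0 Ω below.
Lower section ‖ load = 606.8 Ω.
V_wiper = 28.8 × 606.8/(363.0 + 606.8) = 18.0 V.

V ≈ 18.0 V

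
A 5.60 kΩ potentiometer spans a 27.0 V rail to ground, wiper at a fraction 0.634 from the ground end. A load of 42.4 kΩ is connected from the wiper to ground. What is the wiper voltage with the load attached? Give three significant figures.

The wiper splits the pot into (1−α)R = 2.050 kΩ above and αR = 3.550 kΩ below.
Lower section ‖ load = 3.276 kΩ.
V_wiper = 27.0 × 3.276/(2.050 + 3.276) = 16.6 V.

V ≈ 16.6 V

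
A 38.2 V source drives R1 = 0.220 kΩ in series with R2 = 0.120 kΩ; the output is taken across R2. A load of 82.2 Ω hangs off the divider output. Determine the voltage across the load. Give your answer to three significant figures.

V_out ≈ 6.93 V

The load sits in parallel with R2: R2‖R_L = (120 × 82.2) / (120 + 82.2) = 48.78 Ω.
V_out = 38.2 × 48.78 / (220 + 48.78) = 38.2 × 48.78/268.8 = 6.93 V.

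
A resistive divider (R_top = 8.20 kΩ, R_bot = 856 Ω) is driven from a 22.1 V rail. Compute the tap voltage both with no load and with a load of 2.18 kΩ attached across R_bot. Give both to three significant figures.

Open-circuit: V = 22.1 × 856/(8200 + 856) = 2.09 V.
With the load, R_bot becomes R_bot‖R_L = 614.7 Ω, so V = 22.1 × 614.7/8815 = 1.54 V.

Unloaded: 2.09 V; loaded: 1.54 V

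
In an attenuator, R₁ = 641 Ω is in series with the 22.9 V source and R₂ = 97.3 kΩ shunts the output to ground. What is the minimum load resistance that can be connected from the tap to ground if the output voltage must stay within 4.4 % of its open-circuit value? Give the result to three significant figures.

R_L(min) ≈ 13.8 kΩ

Output resistance R_th = R₁‖R₂ = (641 × 97300)/97940 = 636.8 Ω.
The fractional drop is R_th/(R_th + R_L); requiring this ≤ 0.0440 gives R_L ≥ R_th(1/0.0440 − 1) = 636.8 × 21.73 = 13.8 kΩ.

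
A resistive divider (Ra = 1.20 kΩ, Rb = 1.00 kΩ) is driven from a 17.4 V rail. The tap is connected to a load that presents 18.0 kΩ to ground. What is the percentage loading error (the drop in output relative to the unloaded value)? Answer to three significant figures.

The divider's output (Thévenin) resistance is Ra‖Rb = 0.5455 kΩ.
Fractional drop under load = R_th/(R_th + R_L) = 0.5455 / (0.5455 + 18.0) = 0.02941.
So the output falls by 2.94 %.

2.94 %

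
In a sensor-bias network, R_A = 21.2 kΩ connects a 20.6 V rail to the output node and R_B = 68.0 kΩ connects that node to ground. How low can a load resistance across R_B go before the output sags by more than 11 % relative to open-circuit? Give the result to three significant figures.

Output resistance R_th = R_A‖R_B = (21.2 × 68.0)/89.20 = 16.16 kΩ.
The fractional drop is R_th/(R_th + R_L); requiring this ≤ 0.110 gives R_L ≥ R_th(1/0.110 − 1) = 16.16 × 8.091 = 131 kΩ.

R_L(min) ≈ 131 kΩ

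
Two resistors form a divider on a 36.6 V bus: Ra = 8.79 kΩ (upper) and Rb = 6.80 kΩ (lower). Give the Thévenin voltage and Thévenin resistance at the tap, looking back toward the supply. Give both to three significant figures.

V_th is the open-circuit tap voltage: 36.6 × 6.80/(8.79 + 6.80) = 16.0 V.
With the supply zeroed, Ra and Rb appear in parallel from the tap: R_th = Ra‖Rb = (8.79 × 6.80)/15.59 = 3.83 kΩ.

V_th = 16.0 V, R_th = 3.83 kΩ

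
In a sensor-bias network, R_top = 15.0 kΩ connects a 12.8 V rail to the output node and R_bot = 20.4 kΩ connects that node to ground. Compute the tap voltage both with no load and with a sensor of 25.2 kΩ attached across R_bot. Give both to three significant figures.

Open-circuit: V = 12.8 × 20.4/(15.0 + 20.4) = 7.38 V.
With the load, R_bot becomes R_bot‖R_L = 11.27 kΩ, so V = 12.8 × 11.27/26.27 = 5.49 V.

Unloaded: 7.38 V; loaded: 5.49 V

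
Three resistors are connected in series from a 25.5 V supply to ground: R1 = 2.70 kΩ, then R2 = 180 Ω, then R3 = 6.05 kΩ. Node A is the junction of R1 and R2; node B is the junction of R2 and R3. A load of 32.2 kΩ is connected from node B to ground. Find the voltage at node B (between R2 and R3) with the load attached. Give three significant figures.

At node B, R3 is in parallel with the load: R3‖R_L = 5093 Ω.
Below node A the resistance is R2 + (R3‖R_L) = 5273 Ω, so V_A = 25.5 × 5273/7973 = 16.86 V.
Then V_B = V_A × (R3‖R_L)/(R2 + R3‖R_L) = 16.86 × 5093/5273 = 16.3 V.

V ≈ 16.3 V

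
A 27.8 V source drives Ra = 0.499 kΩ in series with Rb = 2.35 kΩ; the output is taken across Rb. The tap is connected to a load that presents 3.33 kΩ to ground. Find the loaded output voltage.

The load sits in parallel with Rb: Rb‖R_L = (2350 × 3330) / (2350 + 3330) = 1378 Ω.
V_out = 27.8 × 1378 / (499 + 1378) = 27.8 × 1378/1877 = 20.4 V.

V_out ≈ 20.4 V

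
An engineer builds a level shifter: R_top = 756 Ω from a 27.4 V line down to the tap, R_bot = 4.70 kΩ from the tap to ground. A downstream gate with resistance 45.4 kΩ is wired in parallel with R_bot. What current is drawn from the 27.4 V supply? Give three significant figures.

I ≈ 5.46 mA

R_bot‖R_L = 4259 Ω, so the source sees R_top + R_bot‖R_L = 5015 Ω.
I = 27.4 V / 5015 Ω = 5.46 mA.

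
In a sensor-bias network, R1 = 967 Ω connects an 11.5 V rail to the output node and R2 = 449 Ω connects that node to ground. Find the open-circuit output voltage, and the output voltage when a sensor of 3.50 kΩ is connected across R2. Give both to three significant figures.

Open-circuit: V = 11.5 × 449/(967 + 449) = 3.65 V.
With the load, R2 becomes R2‖R_L = 397.9 Ω, so V = 11.5 × 397.9/1365 = 3.35 V.

Unloaded: 3.65 V; loaded: 3.35 V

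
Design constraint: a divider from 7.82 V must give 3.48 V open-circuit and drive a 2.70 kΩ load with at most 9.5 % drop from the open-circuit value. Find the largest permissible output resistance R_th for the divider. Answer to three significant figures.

Loading drop = R_th/(R_th + R_L) ≤ 0.0950, so R_th ≤ R_L · ε/(1−ε) = 2.70 kΩ × 0.0950/0.9050 = 283 Ω.
(Any R1, R2 with R2/(R1+R2) = 0.445 and R1‖R2 ≤ 283 Ω will meet the spec.)

R_th ≤ 283 Ω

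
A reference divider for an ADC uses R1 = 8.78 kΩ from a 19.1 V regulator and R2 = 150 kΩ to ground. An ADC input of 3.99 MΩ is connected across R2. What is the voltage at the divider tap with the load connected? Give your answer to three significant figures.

The load sits in parallel with R2: R2‖R_L = (150 × 3990) / (150 + 3990) = 144.6 kΩ.
V_out = 19.1 × 144.6 / (8.78 + 144.6) = 19.1 × 144.6/153.3 = 18.0 V.
(Unloaded it would have been 18.0 V.)

V_out ≈ 18.0 V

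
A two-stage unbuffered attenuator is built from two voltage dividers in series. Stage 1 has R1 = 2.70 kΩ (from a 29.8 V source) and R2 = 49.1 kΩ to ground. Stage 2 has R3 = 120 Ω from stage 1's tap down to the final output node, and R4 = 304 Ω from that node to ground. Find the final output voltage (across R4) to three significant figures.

Stage 2 presents R3+R4 = 424.0 Ω as a load on stage 1's tap.
Stage 1's lower leg becomes R2‖(R3+R4) = 420.4 Ω, so V_mid = 29.8 × 420.4/3120 = 4.015 V.
Stage 2 is itself unloaded: V_out = V_mid × R4/(R3+R4) = 4.015 × 304/424.0 = 2.88 V.

V_out ≈ 2.88 V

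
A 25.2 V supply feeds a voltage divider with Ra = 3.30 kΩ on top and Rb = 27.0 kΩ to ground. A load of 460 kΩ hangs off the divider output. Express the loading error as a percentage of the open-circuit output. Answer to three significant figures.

0.635 %

The divider's output (Thévenin) resistance is Ra‖Rb = 2.941 kΩ.
Fractional drop under load = R_th/(R_th + R_L) = 2.941 / (2.941 + 460) = 0.006352.
So the output falls by 0.635 %.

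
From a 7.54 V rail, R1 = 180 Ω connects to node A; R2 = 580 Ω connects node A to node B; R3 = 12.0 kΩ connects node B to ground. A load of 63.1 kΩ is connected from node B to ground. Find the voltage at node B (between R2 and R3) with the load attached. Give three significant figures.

V ≈ 7.01 V

At node B, R3 is in parallel with the load: R3‖R_L = 10080 Ω.
Below node A the resistance is R2 + (R3‖R_L) = 10660 Ω, so V_A = 7.54 × 10660/10840 = 7.415 V.
Then V_B = V_A × (R3‖R_L)/(R2 + R3‖R_L) = 7.415 × 10080/10660 = 7.01 V.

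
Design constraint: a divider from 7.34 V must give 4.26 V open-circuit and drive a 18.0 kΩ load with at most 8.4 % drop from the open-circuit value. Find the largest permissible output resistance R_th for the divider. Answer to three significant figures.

R_th ≤ 1.65 kΩ

Loading drop = R_th/(R_th + R_L) ≤ 0.0840, so R_th ≤ R_L · ε/(1−ε) = 18.0 kΩ × 0.0840/0.9160 = 1.65 kΩ.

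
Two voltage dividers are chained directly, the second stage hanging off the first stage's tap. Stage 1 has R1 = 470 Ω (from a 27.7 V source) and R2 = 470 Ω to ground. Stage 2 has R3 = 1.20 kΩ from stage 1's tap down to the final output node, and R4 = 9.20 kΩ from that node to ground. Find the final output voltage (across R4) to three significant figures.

Stage 2 presents R3+R4 = 10400 Ω as a load on stage 1's tap.
Stage 1's lower leg becomes R2‖(R3+R4) = 449.7 Ω, so V_mid = 27.7 × 449.7/919.7 = 13.54 V.
Stage 2 is itself unloaded: V_out = V_mid × R4/(R3+R4) = 13.54 × 9200/10400 = 12.0 V.

V_out ≈ 12.0 V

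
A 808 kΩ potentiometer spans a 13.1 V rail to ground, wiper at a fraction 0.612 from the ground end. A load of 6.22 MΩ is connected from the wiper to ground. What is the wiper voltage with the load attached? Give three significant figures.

The wiper splits the pot into (1−α)R = 313.5 kΩ above and αR = 494.5 kΩ below.
Lower section ‖ load = 458.1 kΩ.
V_wiper = 13.1 × 458.1/(313.5 + 458.1) = 7.78 V.

V ≈ 7.78 V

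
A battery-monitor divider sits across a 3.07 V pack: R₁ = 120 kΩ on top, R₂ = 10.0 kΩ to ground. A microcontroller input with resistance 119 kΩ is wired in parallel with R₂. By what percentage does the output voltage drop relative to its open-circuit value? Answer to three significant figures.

The divider's output (Thévenin) resistance is R₁‖R₂ = 9.231 kΩ.
Fractional drop under load = R_th/(R_th + R_L) = 9.231 / (9.231 + 119) = 0.07199.
So the output falls by 7.20 %.

7.20 %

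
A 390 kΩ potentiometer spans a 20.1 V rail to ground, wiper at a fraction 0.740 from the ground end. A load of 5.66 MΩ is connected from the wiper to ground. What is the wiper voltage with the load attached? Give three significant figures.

The wiper splits the pot into (1−α)R = 101.4 kΩ above and αR = 288.6 kΩ below.
Lower section ‖ load = 274.6 kΩ.
V_wiper = 20.1 × 274.6/(101.4 + 274.6) = 14.7 V.

V ≈ 14.7 V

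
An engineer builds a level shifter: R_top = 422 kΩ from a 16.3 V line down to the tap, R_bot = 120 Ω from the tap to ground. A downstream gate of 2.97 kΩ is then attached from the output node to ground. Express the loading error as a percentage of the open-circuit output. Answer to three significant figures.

The divider's output (Thévenin) resistance is R_top‖R_bot = 120.0 Ω.
Fractional drop under load = R_th/(R_th + R_L) = 120.0 / (120.0 + 2970) = 0.03882.
So the output falls by 3.88 %.

3.88 %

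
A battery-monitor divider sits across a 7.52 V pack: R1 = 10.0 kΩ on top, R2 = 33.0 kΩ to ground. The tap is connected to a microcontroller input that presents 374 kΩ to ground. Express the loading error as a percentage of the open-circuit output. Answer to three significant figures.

The divider's output (Thévenin) resistance is R1‖R2 = 7.674 kΩ.
Fractional drop under load = R_th/(R_th + R_L) = 7.674 / (7.674 + 374) = 0.02011.
So the output falls by 2.01 %.

2.01 %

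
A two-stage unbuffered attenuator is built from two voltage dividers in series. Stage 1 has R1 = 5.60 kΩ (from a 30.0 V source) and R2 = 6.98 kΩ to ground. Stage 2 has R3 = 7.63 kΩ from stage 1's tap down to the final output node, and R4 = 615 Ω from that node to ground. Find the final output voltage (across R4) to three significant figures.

Stage 2 presents R3+R4 = 8245 Ω as a load on stage 1's tap.
Stage 1's lower leg becomes R2‖(R3+R4) = 3780 Ω, so V_mid = 30.0 × 3780/9380 = 12.09 V.
Stage 2 is itself unloaded: V_out = V_mid × R4/(R3+R4) = 12.09 × 615/8245 = 0.902 V.

V_out ≈ 0.902 V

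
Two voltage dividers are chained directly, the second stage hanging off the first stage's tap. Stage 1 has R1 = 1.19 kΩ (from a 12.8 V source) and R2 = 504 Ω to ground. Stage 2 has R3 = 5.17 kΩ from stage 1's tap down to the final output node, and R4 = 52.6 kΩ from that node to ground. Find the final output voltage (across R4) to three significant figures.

Stage 2 presents R3+R4 = 57770 Ω as a load on stage 1's tap.
Stage 1's lower leg becomes R2‖(R3+R4) = 499.6 Ω, so V_mid = 12.8 × 499.6/1690 = 3.785 V.
Stage 2 is itself unloaded: V_out = V_mid × R4/(R3+R4) = 3.785 × 52600/57770 = 3.45 V.

V_out ≈ 3.45 V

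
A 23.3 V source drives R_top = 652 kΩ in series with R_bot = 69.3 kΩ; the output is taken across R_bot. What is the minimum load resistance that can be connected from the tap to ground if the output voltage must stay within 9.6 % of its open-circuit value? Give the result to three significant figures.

R_L(min) ≈ 590 kΩ

Output resistance R_th = R_top‖R_bot = (652 × 69.3)/721.3 = 62.64 kΩ.
The fractional drop is R_th/(R_th + R_L); requiring this ≤ 0.0960 gives R_L ≥ R_th(1/0.0960 − 1) = 62.64 × 9.417 = 590 kΩ.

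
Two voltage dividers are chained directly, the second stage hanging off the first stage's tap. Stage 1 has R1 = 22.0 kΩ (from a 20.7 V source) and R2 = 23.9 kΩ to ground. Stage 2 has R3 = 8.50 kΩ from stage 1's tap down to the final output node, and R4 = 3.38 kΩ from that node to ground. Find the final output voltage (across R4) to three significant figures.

Stage 2 presents R3+R4 = 11.88 kΩ as a load on stage 1's tap.
Stage 1's lower leg becomes R2‖(R3+R4) = 7.935 kΩ, so V_mid = 20.7 × 7.935/29.94 = 5.487 V.
Stage 2 is itself unloaded: V_out = V_mid × R4/(R3+R4) = 5.487 × 3.38/11.88 = 1.56 V.

V_out ≈ 1.56 V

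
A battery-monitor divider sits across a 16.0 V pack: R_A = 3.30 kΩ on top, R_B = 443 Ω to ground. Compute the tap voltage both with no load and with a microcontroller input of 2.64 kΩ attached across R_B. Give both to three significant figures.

Unloaded: 1.89 V; loaded: 1.65 V

Open-circuit: V = 16.0 × 443/(3300 + 443) = 1.89 V.
With the load, R_B becomes R_B‖R_L = 379.3 Ω, so V = 16.0 × 379.3/3679 = 1.65 V.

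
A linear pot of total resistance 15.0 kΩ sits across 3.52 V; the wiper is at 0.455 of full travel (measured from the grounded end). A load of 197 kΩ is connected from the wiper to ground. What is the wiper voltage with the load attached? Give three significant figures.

V ≈ 1.57 V

The wiper splits the pot into (1−α)R = 8.175 kΩ above and αR = 6.825 kΩ below.
Lower section ‖ load = 6.596 kΩ.
V_wiper = 3.52 × 6.596/(8.175 + 6.596) = 1.57 V.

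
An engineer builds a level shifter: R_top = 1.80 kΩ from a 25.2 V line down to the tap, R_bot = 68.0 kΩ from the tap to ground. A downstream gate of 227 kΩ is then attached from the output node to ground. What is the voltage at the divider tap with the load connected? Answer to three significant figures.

The load sits in parallel with R_bot: R_bot‖R_L = (68.0 × 227) / (68.0 + 227) = 52.33 kΩ.
V_out = 25.2 × 52.33 / (1.80 + 52.33) = 25.2 × 52.33/54.13 = 24.4 V.

V_out ≈ 24.4 V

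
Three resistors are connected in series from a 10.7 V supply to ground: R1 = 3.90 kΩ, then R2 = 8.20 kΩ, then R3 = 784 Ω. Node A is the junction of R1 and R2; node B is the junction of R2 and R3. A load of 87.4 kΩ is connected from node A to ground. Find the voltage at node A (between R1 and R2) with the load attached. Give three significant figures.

Below node A the series string R2+R3 = 8984 Ω sits in parallel with the 87400 Ω load: 8147 Ω.
V_A = 10.7 × 8147/(3900 + 8147) = 7.24 V.

V ≈ 7.24 V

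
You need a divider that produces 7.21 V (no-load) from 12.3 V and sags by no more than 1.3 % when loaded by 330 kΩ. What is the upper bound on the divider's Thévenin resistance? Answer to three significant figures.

Loading drop = R_th/(R_th + R_L) ≤ 0.0130, so R_th ≤ R_L · ε/(1−ε) = 330 kΩ × 0.0130/0.9870 = 4.35 kΩ.

R_th ≤ 4.35 kΩ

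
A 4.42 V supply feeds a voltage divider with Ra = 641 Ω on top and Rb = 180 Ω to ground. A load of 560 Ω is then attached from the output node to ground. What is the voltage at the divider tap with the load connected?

V_out ≈ 0.775 V

The load sits in parallel with Rb: Rb‖R_L = (180 × 560) / (180 + 560) = 136.2 Ω.
V_out = 4.42 × 136.2 / (641 + 136.2) = 4.42 × 136.2/777.2 = 0.775 V.
(Unloaded it would have been 0.969 V.)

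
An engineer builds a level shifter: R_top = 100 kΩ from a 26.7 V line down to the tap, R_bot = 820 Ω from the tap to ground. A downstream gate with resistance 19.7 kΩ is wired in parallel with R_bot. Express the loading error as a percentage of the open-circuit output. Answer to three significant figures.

3.96 %

The divider's output (Thévenin) resistance is R_top‖R_bot = 813.3 Ω.
Fractional drop under load = R_th/(R_th + R_L) = 813.3 / (813.3 + 19700) = 0.03965.
So the output falls by 3.96 %.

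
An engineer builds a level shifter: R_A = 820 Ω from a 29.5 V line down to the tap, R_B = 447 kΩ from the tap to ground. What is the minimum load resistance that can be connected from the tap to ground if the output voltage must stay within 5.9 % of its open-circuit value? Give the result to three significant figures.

R_L(min) ≈ 13.1 kΩ

Output resistance R_th = R_A‖R_B = (820 × 447000)/447800 = 818.5 Ω.
The fractional drop is R_th/(R_th + R_L); requiring this ≤ 0.0590 gives R_L ≥ R_th(1/0.0590 − 1) = 818.5 × 15.95 = 13.1 kΩ.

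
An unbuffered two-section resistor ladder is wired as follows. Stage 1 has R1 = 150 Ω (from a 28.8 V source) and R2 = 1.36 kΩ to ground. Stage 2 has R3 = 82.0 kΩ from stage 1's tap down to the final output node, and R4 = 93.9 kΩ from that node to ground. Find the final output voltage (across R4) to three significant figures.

Stage 2 presents R3+R4 = 175900 Ω as a load on stage 1's tap.
Stage 1's lower leg becomes R2‖(R3+R4) = 1350 Ω, so V_mid = 28.8 × 1350/1500 = 25.92 V.
Stage 2 is itself unloaded: V_out = V_mid × R4/(R3+R4) = 25.92 × 93900/175900 = 13.8 V.

V_out ≈ 13.8 V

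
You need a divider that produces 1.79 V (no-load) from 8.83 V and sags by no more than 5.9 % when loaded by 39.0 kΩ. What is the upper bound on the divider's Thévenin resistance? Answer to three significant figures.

R_th ≤ 2.45 kΩ

Loading drop = R_th/(R_th + R_L) ≤ 0.0590, so R_th ≤ R_L · ε/(1−ε) = 39.0 kΩ × 0.0590/0.9410 = 2.45 kΩ.
(Any R1, R2 with R2/(R1+R2) = 0.203 and R1‖R2 ≤ 2.45 kΩ will meet the spec.)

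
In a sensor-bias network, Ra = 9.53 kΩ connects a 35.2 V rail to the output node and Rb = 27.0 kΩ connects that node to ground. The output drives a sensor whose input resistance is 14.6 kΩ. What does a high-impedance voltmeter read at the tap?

V_out ≈ 17.5 V

The load sits in parallel with Rb: Rb‖R_L = (27.0 × 14.6) / (27.0 + 14.6) = 9.476 kΩ.
V_out = 35.2 × 9.476 / (9.53 + 9.476) = 35.2 × 9.476/19.01 = 17.5 V.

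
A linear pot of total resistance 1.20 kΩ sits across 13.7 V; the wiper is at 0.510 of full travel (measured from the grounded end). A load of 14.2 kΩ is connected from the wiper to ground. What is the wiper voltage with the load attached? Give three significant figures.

The wiper splits the pot into (1−α)R = 588.0 Ω above and αR = 612.0 Ω below.
Lower section ‖ load = 586.7 Ω.
V_wiper = 13.7 × 586.7/(588.0 + 586.7) = 6.84 V.

V ≈ 6.84 V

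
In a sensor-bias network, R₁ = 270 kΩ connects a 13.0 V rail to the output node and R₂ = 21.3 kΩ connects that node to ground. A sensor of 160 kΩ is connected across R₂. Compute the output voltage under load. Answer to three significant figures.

V_out ≈ 0.846 V

The load sits in parallel with R₂: R₂‖R_L = (21.3 × 160) / (21.3 + 160) = 18.80 kΩ.
V_out = 13.0 × 18.80 / (270 + 18.80) = 13.0 × 18.80/288.8 = 0.846 V.
(Unloaded it would have been 0.951 V.)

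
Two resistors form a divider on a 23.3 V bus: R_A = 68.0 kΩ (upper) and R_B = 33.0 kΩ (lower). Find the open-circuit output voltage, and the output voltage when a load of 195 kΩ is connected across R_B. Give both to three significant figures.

Open-circuit: V = 23.3 × 33.0/(68.0 + 33.0) = 7.61 V.
With the load, R_B becomes R_B‖R_L = 28.22 kΩ, so V = 23.3 × 28.22/96.22 = 6.83 V.

Unloaded: 7.61 V; loaded: 6.83 V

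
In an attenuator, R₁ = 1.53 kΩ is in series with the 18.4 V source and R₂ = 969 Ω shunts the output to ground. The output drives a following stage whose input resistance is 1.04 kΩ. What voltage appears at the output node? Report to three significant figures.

V_out ≈ 4.54 V

The load sits in parallel with R₂: R₂‖R_L = (969 × 1040) / (969 + 1040) = 501.6 Ω.
V_out = 18.4 × 501.6 / (1530 + 501.6) = 18.4 × 501.6/2032 = 4.54 V.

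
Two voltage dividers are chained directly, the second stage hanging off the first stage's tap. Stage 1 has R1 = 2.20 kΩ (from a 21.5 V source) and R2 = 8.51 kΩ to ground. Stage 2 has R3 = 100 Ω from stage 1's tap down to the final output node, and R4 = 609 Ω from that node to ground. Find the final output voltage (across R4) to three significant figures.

V_out ≈ 4.23 V

Stage 2 presents R3+R4 = 709.0 Ω as a load on stage 1's tap.
Stage 1's lower leg becomes R2‖(R3+R4) = 654.5 Ω, so V_mid = 21.5 × 654.5/2854 = 4.930 V.
Stage 2 is itself unloaded: V_out = V_mid × R4/(R3+R4) = 4.930 × 609/709.0 = 4.23 V.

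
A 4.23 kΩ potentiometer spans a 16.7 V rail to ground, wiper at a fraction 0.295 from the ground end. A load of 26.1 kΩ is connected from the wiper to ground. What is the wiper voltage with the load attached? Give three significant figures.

The wiper splits the pot into (1−α)R = 2.982 kΩ above and αR = 1.248 kΩ below.
Lower section ‖ load = 1.191 kΩ.
V_wiper = 16.7 × 1.191/(2.982 + 1.191) = 4.77 V.

V ≈ 4.77 V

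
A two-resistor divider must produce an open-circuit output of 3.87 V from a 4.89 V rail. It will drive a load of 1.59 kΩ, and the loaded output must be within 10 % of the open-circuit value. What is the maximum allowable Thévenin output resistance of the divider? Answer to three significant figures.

Loading drop = R_th/(R_th + R_L) ≤ 0.100, so R_th ≤ R_L · ε/(1−ε) = 1.59 kΩ × 0.100/0.9000 = 177 Ω.

R_th ≤ 177 Ω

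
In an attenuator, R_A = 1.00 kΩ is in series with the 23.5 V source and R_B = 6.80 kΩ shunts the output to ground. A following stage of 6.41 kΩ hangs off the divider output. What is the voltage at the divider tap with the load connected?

The load sits in parallel with R_B: R_B‖R_L = (6.80 × 6.41) / (6.80 + 6.41) = 3.300 kΩ.
V_out = 23.5 × 3.300 / (1.00 + 3.300) = 23.5 × 3.300/4.300 = 18.0 V.
(Unloaded it would have been 20.5 V.)

V_out ≈ 18.0 V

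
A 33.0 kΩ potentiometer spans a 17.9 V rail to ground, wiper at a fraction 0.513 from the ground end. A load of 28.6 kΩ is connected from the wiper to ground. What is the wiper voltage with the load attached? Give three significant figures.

The wiper splits the pot into (1−α)R = 16.07 kΩ above and αR = 16.93 kΩ below.
Lower section ‖ load = 10.63 kΩ.
V_wiper = 17.9 × 10.63/(16.07 + 10.63) = 7.13 V.

V ≈ 7.13 V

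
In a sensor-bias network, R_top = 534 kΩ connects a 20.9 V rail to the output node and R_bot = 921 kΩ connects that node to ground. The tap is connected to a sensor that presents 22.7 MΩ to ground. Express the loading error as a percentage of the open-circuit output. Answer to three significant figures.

The divider's output (Thévenin) resistance is R_top‖R_bot = 338.0 kΩ.
Fractional drop under load = R_th/(R_th + R_L) = 338.0 / (338.0 + 22700) = 0.01467.
So the output falls by 1.47 %.

1.47 %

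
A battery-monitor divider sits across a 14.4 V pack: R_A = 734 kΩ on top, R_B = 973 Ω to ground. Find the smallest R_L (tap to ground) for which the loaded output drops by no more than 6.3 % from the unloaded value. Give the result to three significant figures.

Output resistance R_th = R_A‖R_B = (734000 × 973)/735000 = 971.7 Ω.
The fractional drop is R_th/(R_th + R_L); requiring this ≤ 0.0630 gives R_L ≥ R_th(1/0.0630 − 1) = 971.7 × 14.87 = 14.5 kΩ.

R_L(min) ≈ 14.5 kΩ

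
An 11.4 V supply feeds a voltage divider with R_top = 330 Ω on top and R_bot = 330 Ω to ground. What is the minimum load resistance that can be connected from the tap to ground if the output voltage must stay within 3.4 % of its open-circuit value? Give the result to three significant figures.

R_L(min) ≈ 4.69 kΩ

Output resistance R_th = R_top‖R_bot = (330 × 330)/660.0 = 165.0 Ω.
The fractional drop is R_th/(R_th + R_L); requiring this ≤ 0.0340 gives R_L ≥ R_th(1/0.0340 − 1) = 165.0 × 28.41 = 4.69 kΩ.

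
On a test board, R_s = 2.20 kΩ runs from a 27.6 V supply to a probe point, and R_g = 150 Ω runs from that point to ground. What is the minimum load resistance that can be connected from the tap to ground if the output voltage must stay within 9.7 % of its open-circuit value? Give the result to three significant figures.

R_L(min) ≈ 1.31 kΩ

Output resistance R_th = R_s‖R_g = (2200 × 150)/2350 = 140.4 Ω.
The fractional drop is R_th/(R_th + R_L); requiring this ≤ 0.0970 gives R_L ≥ R_th(1/0.0970 − 1) = 140.4 × 9.309 = 1.31 kΩ.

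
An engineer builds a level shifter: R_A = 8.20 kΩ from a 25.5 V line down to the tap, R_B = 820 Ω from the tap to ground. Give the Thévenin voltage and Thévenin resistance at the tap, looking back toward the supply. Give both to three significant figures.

V_th is the open-circuit tap voltage: 25.5 × 820/(8200 + 820) = 2.32 V.
With the supply zeroed, R_A and R_B appear in parallel from the tap: R_th = R_A‖R_B = (8200 × 820)/9020 = 745 Ω.

V_th = 2.32 V, R_th = 745 Ω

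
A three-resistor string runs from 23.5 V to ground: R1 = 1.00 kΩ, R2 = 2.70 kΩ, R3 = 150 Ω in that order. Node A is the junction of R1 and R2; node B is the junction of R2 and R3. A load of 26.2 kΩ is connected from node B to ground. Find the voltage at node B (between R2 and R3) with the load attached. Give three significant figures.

V ≈ 0.911 V

At node B, R3 is in parallel with the load: R3‖R_L = 149.1 Ω.
Below node A the resistance is R2 + (R3‖R_L) = 2849 Ω, so V_A = 23.5 × 2849/3849 = 17.39 V.
Then V_B = V_A × (R3‖R_L)/(R2 + R3‖R_L) = 17.39 × 149.1/2849 = 0.911 V.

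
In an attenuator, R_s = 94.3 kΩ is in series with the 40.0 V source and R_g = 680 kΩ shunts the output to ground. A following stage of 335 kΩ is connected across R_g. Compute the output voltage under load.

V_out ≈ 28.2 V

The load sits in parallel with R_g: R_g‖R_L = (680 × 335) / (680 + 335) = 224.4 kΩ.
V_out = 40.0 × 224.4 / (94.3 + 224.4) = 40.0 × 224.4/318.7 = 28.2 V.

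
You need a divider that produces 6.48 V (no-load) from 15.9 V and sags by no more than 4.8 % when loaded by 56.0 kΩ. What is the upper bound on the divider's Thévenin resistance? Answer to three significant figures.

R_th ≤ 2.82 kΩ

Loading drop = R_th/(R_th + R_L) ≤ 0.0480, so R_th ≤ R_L · ε/(1−ε) = 56.0 kΩ × 0.0480/0.9520 = 2.82 kΩ.
(Any R1, R2 with R2/(R1+R2) = 0.408 and R1‖R2 ≤ 2.82 kΩ will meet the spec.)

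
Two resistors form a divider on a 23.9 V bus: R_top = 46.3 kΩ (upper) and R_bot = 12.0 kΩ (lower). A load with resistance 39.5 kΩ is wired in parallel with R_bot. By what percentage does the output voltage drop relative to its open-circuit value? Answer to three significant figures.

The divider's output (Thévenin) resistance is R_top‖R_bot = 9.530 kΩ.
Fractional drop under load = R_th/(R_th + R_L) = 9.530 / (9.530 + 39.5) = 0.1944.
So the output falls by 19.4 %.

19.4 %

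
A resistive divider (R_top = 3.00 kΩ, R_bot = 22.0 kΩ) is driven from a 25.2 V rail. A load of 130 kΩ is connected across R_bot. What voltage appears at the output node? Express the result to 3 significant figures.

V_out ≈ 21.7 V

The load sits in parallel with R_bot: R_bot‖R_L = (22.0 × 130) / (22.0 + 130) = 18.82 kΩ.
V_out = 25.2 × 18.82 / (3.00 + 18.82) = 25.2 × 18.82/21.82 = 21.7 V.
(Unloaded it would have been 22.2 V.)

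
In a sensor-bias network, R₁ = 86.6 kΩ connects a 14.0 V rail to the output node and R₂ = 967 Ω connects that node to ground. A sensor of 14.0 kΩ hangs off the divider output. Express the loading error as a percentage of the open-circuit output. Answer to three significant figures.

The divider's output (Thévenin) resistance is R₁‖R₂ = 956.3 Ω.
Fractional drop under load = R_th/(R_th + R_L) = 956.3 / (956.3 + 14000) = 0.06394.
So the output falls by 6.39 %.

6.39 %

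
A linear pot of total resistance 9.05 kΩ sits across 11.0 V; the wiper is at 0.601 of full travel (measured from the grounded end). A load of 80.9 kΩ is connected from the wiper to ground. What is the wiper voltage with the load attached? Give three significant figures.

The wiper splits the pot into (1−α)R = 3.611 kΩ above and αR = 5.439 kΩ below.
Lower section ‖ load = 5.096 kΩ.
V_wiper = 11.0 × 5.096/(3.611 + 5.096) = 6.44 V.

V ≈ 6.44 V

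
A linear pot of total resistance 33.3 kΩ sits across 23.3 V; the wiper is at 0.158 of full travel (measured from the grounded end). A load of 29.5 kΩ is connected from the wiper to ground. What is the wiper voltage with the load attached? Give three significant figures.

The wiper splits the pot into (1−α)R = 28.04 kΩ above and αR = 5.261 kΩ below.
Lower section ‖ load = 4.465 kΩ.
V_wiper = 23.3 × 4.465/(28.04 + 4.465) = 3.20 V.

V ≈ 3.20 V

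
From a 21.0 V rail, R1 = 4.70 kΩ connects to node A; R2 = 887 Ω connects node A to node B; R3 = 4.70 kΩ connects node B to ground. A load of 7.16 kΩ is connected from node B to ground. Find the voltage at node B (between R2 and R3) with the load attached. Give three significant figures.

At node B, R3 is in parallel with the load: R3‖R_L = 2837 Ω.
Below node A the resistance is R2 + (R3‖R_L) = 3724 Ω, so V_A = 21.0 × 3724/8424 = 9.284 V.
Then V_B = V_A × (R3‖R_L)/(R2 + R3‖R_L) = 9.284 × 2837/3724 = 7.07 V.

V ≈ 7.07 V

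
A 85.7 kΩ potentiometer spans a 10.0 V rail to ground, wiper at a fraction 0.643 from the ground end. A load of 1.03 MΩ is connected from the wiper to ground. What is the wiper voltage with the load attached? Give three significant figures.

The wiper splits the pot into (1−α)R = 30.59 kΩ above and αR = 55.11 kΩ below.
Lower section ‖ load = 52.31 kΩ.
V_wiper = 10.0 × 52.31/(30.59 + 52.31) = 6.31 V.

V ≈ 6.31 V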